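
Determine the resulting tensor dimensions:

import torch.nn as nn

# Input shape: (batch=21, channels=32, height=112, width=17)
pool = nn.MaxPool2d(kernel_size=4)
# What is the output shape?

Input shape: (21, 32, 112, 17)
Output shape: (21, 32, 28, 4)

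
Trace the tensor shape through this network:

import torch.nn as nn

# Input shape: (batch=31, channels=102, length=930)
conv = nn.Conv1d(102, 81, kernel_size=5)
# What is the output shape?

Input shape: (31, 102, 930)
Output shape: (31, 81, 926)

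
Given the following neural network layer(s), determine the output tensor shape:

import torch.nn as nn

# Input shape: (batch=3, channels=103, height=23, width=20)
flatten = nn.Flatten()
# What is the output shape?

Input shape: (3, 103, 23, 20)
Output shape: (3, 47380)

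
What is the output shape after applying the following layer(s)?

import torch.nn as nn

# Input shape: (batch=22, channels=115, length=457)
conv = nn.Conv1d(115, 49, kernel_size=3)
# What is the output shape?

Input shape: (22, 115, 457)
Output shape: (22, 49, 455)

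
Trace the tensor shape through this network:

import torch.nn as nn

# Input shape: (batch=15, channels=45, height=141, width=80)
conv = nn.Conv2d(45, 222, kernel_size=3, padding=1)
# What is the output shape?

Input shape: (15, 45, 141, 80)
Output shape: (15, 222, 141, 80)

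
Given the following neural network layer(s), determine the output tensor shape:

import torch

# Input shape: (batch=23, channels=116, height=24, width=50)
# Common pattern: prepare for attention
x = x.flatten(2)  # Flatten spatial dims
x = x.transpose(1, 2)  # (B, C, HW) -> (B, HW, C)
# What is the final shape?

Input shape: (23, 116, 24, 50)
  -> after flatten(2): (23, 116, 1200)
Output shape: (23, 1200, 116)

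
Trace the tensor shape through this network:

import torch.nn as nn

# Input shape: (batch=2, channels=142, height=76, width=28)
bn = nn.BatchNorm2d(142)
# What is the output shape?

Input shape: (2, 142, 76, 28)
Output shape: (2, 142, 76, 28)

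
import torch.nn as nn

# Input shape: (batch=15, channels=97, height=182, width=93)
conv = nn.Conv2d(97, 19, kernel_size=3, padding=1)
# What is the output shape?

Input shape: (15, 97, 182, 93)
Output shape: (15, 19, 182, 93)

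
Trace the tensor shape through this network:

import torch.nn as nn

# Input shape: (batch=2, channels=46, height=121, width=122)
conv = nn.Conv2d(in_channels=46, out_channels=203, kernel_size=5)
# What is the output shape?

Input shape: (2, 46, 121, 122)
Output shape: (2, 203, 117, 118)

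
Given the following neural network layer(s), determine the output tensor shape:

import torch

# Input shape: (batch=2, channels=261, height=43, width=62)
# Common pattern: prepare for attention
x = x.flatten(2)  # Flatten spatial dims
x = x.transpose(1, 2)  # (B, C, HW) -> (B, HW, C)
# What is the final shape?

Input shape: (2, 261, 43, 62)
  -> after flatten(2): (2, 261, 2666)
Output shape: (2, 2666, 261)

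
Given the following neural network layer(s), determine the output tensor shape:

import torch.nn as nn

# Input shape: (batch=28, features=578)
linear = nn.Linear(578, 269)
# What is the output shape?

Input shape: (28, 578)
Output shape: (28, 269)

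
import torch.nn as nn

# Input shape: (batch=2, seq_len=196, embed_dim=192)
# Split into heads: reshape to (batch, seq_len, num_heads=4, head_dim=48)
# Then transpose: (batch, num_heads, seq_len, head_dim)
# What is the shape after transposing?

Input shape: (2, 196, 192)
  -> after reshape: (2, 196, 4, 48)
Output shape: (2, 4, 196, 48)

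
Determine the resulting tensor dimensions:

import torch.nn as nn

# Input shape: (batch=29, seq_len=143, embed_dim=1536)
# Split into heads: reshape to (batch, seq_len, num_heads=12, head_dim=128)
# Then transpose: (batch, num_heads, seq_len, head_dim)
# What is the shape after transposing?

Input shape: (29, 143, 1536)
  -> after reshape: (29, 143, 12, 128)
Output shape: (29, 12, 143, 128)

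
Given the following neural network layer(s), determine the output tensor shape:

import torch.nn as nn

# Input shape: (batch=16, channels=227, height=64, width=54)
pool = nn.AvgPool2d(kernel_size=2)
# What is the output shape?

Input shape: (16, 227, 64, 54)
Output shape: (16, 227, 32, 27)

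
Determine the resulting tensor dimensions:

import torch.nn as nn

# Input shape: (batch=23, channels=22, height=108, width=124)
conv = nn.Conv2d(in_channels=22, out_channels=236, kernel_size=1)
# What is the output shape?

Input shape: (23, 22, 108, 124)
Output shape: (23, 236, 108, 124)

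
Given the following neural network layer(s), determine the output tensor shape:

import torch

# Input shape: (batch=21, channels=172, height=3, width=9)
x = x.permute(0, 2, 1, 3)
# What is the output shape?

Input shape: (21, 172, 3, 9)
Output shape: (21, 3, 172, 9)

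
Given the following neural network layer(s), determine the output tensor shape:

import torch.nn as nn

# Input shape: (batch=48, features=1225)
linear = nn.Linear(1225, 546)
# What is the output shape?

Input shape: (48, 1225)
Output shape: (48, 546)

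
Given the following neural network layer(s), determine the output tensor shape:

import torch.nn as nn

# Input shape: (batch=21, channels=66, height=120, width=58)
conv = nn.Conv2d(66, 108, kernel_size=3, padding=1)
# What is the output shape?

Input shape: (21, 66, 120, 58)
Output shape: (21, 108, 120, 58)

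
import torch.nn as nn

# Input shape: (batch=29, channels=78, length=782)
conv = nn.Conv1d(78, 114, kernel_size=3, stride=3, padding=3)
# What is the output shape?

Input shape: (29, 78, 782)
Output shape: (29, 114, 262)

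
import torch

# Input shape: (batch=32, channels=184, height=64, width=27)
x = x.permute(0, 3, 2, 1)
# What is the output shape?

Input shape: (32, 184, 64, 27)
Output shape: (32, 27, 64, 184)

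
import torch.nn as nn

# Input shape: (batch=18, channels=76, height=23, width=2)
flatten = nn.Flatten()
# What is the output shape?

Input shape: (18, 76, 23, 2)
Output shape: (18, 3496)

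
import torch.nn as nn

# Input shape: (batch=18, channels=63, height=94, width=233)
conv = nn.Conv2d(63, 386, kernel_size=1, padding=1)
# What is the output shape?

Input shape: (18, 63, 94, 233)
Output shape: (18, 386, 96, 235)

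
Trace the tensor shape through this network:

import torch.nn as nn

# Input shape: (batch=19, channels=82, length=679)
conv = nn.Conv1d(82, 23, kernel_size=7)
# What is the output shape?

Input shape: (19, 82, 679)
Output shape: (19, 23, 673)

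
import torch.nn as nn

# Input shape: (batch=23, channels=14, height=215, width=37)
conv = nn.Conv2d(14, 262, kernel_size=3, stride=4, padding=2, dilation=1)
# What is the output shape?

Input shape: (23, 14, 215, 37)
Output shape: (23, 262, 55, 10)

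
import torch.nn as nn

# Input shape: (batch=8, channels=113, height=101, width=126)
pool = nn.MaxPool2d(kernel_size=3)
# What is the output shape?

Input shape: (8, 113, 101, 126)
Output shape: (8, 113, 33, 42)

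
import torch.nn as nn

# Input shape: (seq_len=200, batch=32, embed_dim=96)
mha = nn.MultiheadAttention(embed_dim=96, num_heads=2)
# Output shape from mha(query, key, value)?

Input shape: (200, 32, 96)
Output shape: (200, 32, 96)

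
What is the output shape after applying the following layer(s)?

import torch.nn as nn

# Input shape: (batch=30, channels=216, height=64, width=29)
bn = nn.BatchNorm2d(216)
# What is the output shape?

Input shape: (30, 216, 64, 29)
Output shape: (30, 216, 64, 29)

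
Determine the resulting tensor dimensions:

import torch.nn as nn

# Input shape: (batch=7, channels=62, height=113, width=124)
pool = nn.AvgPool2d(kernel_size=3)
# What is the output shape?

Input shape: (7, 62, 113, 124)
Output shape: (7, 62, 37, 41)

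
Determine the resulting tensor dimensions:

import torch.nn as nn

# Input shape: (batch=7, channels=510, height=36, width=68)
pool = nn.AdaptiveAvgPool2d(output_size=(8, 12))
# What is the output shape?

Input shape: (7, 510, 36, 68)
Output shape: (7, 510, 8, 12)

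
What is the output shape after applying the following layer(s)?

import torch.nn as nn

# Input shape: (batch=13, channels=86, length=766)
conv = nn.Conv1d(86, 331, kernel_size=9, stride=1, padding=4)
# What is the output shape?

Input shape: (13, 86, 766)
Output shape: (13, 331, 766)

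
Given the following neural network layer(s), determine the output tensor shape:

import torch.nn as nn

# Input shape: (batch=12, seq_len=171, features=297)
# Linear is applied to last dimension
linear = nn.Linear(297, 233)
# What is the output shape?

Input shape: (12, 171, 297)
Output shape: (12, 171, 233)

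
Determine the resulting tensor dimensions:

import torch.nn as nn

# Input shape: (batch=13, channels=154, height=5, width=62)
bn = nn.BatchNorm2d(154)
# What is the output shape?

Input shape: (13, 154, 5, 62)
Output shape: (13, 154, 5, 62)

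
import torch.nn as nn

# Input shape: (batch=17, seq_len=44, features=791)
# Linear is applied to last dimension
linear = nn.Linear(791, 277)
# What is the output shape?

Input shape: (17, 44, 791)
Output shape: (17, 44, 277)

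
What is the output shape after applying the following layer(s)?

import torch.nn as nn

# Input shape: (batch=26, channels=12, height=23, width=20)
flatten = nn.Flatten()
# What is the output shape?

Input shape: (26, 12, 23, 20)
Output shape: (26, 5520)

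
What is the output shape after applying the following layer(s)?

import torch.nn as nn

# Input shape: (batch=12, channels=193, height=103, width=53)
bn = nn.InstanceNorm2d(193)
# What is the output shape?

Input shape: (12, 193, 103, 53)
Output shape: (12, 193, 103, 53)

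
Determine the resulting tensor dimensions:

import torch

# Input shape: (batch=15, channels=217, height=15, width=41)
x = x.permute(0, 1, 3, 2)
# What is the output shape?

Input shape: (15, 217, 15, 41)
Output shape: (15, 217, 41, 15)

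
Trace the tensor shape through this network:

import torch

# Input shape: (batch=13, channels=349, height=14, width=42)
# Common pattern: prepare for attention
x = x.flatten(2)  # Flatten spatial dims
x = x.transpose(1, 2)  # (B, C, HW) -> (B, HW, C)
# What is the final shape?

Input shape: (13, 349, 14, 42)
  -> after flatten(2): (13, 349, 588)
Output shape: (13, 588, 349)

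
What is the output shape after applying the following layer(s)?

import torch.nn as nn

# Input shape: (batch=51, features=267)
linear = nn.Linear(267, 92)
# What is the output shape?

Input shape: (51, 267)
Output shape: (51, 92)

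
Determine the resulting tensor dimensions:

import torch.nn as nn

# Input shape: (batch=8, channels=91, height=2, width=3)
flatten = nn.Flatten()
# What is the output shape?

Input shape: (8, 91, 2, 3)
Output shape: (8, 546)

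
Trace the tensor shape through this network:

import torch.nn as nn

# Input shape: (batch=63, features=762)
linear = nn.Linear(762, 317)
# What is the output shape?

Input shape: (63, 762)
Output shape: (63, 317)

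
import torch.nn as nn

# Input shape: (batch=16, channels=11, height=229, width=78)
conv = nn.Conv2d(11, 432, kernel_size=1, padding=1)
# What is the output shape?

Input shape: (16, 11, 229, 78)
Output shape: (16, 432, 231, 80)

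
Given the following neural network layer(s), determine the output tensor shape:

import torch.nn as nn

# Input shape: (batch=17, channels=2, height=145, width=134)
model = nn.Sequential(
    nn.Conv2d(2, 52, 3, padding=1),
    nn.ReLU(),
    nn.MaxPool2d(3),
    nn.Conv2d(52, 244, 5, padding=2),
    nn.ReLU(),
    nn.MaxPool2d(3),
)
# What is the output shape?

Input shape: (17, 2, 145, 134)
  -> after first Conv2d: (17, 52, 145, 134)
  -> after first MaxPool2d: (17, 52, 48, 44)
  -> after second Conv2d: (17, 244, 48, 44)
Output shape: (17, 244, 16, 14)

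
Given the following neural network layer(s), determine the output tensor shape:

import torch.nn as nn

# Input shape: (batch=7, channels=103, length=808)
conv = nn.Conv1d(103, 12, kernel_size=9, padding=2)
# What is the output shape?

Input shape: (7, 103, 808)
Output shape: (7, 12, 804)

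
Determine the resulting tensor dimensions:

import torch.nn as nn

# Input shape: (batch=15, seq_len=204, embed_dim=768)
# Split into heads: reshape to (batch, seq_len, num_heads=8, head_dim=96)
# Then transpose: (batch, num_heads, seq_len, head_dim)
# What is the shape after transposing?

Input shape: (15, 204, 768)
  -> after reshape: (15, 204, 8, 96)
Output shape: (15, 8, 204, 96)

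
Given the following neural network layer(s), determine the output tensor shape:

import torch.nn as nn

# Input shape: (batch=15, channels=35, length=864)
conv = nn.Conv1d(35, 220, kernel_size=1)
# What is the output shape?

Input shape: (15, 35, 864)
Output shape: (15, 220, 864)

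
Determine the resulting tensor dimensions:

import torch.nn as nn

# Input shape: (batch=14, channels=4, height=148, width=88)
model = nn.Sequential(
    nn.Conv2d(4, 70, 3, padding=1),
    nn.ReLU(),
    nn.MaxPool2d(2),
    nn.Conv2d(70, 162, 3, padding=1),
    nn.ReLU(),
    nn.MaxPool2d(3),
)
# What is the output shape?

Input shape: (14, 4, 148, 88)
  -> after first Conv2d: (14, 70, 148, 88)
  -> after first MaxPool2d: (14, 70, 74, 44)
  -> after second Conv2d: (14, 162, 74, 44)
Output shape: (14, 162, 24, 14)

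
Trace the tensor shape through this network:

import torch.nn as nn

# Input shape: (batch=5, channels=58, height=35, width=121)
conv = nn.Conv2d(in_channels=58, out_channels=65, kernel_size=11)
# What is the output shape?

Input shape: (5, 58, 35, 121)
Output shape: (5, 65, 25, 111)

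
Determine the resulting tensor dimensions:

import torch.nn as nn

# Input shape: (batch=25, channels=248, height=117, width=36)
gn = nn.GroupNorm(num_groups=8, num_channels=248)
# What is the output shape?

Input shape: (25, 248, 117, 36)
Output shape: (25, 248, 117, 36)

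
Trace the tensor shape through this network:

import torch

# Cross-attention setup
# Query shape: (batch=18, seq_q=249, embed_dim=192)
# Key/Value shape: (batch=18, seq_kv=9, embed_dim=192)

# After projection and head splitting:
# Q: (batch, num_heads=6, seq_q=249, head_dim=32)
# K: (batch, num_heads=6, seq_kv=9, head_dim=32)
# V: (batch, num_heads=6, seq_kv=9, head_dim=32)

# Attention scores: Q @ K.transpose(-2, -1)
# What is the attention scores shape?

Input shape: (18, 249, 192)
Output shape: (18, 6, 249, 9)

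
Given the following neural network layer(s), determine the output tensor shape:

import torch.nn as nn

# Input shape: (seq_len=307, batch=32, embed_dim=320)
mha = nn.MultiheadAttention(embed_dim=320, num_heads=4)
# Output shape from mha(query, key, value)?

Input shape: (307, 32, 320)
Output shape: (307, 32, 320)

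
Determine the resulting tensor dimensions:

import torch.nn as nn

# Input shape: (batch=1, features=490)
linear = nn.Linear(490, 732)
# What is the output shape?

Input shape: (1, 490)
Output shape: (1, 732)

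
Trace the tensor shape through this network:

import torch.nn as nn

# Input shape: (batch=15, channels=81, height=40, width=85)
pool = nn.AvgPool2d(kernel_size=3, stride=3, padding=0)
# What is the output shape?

Input shape: (15, 81, 40, 85)
Output shape: (15, 81, 13, 28)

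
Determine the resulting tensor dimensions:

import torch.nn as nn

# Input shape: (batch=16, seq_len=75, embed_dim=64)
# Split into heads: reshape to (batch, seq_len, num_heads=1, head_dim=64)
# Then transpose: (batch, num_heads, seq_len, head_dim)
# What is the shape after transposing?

Input shape: (16, 75, 64)
  -> after reshape: (16, 75, 1, 64)
Output shape: (16, 1, 75, 64)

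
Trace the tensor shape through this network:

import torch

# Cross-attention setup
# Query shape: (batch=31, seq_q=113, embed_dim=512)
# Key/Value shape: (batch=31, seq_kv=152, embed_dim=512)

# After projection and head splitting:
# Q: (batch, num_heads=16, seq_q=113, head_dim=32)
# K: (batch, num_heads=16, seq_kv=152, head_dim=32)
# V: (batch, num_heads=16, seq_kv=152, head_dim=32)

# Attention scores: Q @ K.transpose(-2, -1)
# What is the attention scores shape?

Input shape: (31, 113, 512)
Output shape: (31, 16, 113, 152)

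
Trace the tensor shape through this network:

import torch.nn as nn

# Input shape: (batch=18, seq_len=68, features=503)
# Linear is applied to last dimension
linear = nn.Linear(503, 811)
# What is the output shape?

Input shape: (18, 68, 503)
Output shape: (18, 68, 811)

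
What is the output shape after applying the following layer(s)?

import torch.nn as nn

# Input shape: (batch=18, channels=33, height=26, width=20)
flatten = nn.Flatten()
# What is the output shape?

Input shape: (18, 33, 26, 20)
Output shape: (18, 17160)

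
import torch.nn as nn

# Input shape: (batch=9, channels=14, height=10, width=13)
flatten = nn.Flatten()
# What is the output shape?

Input shape: (9, 14, 10, 13)
Output shape: (9, 1820)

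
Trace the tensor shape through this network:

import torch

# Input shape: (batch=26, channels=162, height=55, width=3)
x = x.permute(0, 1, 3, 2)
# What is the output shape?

Input shape: (26, 162, 55, 3)
Output shape: (26, 162, 3, 55)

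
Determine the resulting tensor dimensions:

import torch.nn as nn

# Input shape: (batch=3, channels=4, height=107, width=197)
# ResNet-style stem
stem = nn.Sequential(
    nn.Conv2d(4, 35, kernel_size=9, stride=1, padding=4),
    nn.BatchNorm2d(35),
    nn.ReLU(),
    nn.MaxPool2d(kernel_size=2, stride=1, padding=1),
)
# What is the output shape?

Input shape: (3, 4, 107, 197)
  -> after Conv2d 9x9 stride=1: (3, 35, 107, 197)
Output shape: (3, 35, 108, 198)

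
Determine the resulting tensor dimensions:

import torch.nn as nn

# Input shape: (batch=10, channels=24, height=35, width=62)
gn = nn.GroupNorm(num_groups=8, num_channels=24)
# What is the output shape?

Input shape: (10, 24, 35, 62)
Output shape: (10, 24, 35, 62)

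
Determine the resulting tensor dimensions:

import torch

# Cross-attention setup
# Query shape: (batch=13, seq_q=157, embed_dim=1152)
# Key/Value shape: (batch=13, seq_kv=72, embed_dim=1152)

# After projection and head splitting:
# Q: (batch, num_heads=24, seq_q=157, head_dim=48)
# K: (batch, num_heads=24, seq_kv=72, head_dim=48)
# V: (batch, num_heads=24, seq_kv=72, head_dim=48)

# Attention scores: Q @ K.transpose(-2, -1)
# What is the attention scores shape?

Input shape: (13, 157, 1152)
Output shape: (13, 24, 157, 72)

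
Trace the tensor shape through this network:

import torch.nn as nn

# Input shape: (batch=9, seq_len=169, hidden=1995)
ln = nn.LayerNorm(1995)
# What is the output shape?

Input shape: (9, 169, 1995)
Output shape: (9, 169, 1995)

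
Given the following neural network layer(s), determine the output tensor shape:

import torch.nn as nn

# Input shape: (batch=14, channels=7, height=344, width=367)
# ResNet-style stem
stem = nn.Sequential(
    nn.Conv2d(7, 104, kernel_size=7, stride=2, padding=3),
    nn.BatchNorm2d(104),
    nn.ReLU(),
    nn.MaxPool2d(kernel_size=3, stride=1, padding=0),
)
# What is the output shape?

Input shape: (14, 7, 344, 367)
  -> after Conv2d 7x7 stride=2: (14, 104, 172, 184)
Output shape: (14, 104, 170, 182)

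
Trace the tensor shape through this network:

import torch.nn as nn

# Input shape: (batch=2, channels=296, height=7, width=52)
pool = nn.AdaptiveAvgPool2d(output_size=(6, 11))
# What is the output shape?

Input shape: (2, 296, 7, 52)
Output shape: (2, 296, 6, 11)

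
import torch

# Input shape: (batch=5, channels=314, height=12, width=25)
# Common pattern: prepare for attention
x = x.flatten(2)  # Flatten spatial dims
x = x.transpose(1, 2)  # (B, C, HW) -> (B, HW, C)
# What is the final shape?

Input shape: (5, 314, 12, 25)
  -> after flatten(2): (5, 314, 300)
Output shape: (5, 300, 314)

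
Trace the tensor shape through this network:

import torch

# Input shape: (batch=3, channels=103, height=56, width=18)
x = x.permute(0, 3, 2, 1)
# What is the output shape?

Input shape: (3, 103, 56, 18)
Output shape: (3, 18, 56, 103)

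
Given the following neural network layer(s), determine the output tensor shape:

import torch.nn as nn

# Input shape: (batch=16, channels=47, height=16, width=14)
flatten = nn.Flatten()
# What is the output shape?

Input shape: (16, 47, 16, 14)
Output shape: (16, 10528)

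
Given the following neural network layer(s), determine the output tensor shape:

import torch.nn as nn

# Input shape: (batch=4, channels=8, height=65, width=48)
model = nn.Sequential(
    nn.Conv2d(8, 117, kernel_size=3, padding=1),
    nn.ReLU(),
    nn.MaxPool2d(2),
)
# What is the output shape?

Input shape: (4, 8, 65, 48)
  -> after Conv2d: (4, 117, 65, 48)
  -> after ReLU: (4, 117, 65, 48)
Output shape: (4, 117, 32, 24)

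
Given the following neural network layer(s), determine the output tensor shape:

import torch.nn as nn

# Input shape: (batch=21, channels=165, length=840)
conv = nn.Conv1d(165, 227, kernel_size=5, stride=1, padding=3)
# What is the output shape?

Input shape: (21, 165, 840)
Output shape: (21, 227, 842)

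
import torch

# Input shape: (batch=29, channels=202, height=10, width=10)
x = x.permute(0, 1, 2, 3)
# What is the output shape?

Input shape: (29, 202, 10, 10)
Output shape: (29, 202, 10, 10)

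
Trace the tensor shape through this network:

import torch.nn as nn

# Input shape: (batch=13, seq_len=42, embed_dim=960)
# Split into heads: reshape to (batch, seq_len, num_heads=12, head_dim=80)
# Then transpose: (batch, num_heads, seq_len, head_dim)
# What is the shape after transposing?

Input shape: (13, 42, 960)
  -> after reshape: (13, 42, 12, 80)
Output shape: (13, 12, 42, 80)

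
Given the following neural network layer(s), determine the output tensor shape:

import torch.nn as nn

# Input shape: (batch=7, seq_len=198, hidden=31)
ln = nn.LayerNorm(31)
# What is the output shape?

Input shape: (7, 198, 31)
Output shape: (7, 198, 31)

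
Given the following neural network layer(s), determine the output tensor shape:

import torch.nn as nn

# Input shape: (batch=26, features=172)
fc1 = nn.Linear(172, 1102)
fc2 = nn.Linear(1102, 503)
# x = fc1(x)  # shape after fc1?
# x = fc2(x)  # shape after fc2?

Input shape: (26, 172)
  -> after fc1: (26, 1102)
Output shape: (26, 503)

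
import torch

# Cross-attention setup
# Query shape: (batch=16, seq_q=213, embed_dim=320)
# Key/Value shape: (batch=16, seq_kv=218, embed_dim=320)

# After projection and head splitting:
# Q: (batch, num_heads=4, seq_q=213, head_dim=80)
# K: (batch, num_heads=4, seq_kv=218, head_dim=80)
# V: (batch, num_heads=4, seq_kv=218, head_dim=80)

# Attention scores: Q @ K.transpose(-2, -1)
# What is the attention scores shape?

Input shape: (16, 213, 320)
Output shape: (16, 4, 213, 218)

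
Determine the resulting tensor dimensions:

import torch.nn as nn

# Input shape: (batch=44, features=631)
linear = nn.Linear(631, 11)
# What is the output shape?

Input shape: (44, 631)
Output shape: (44, 11)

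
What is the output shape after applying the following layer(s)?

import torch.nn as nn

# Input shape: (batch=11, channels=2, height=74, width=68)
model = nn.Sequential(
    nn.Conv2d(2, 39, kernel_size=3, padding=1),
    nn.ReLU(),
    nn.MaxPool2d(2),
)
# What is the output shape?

Input shape: (11, 2, 74, 68)
  -> after Conv2d: (11, 39, 74, 68)
  -> after ReLU: (11, 39, 74, 68)
Output shape: (11, 39, 37, 34)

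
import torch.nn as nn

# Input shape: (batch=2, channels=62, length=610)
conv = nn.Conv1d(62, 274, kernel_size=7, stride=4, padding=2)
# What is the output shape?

Input shape: (2, 62, 610)
Output shape: (2, 274, 152)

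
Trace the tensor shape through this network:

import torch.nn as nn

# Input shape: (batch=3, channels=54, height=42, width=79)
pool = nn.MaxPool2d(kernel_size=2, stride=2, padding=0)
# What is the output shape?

Input shape: (3, 54, 42, 79)
Output shape: (3, 54, 21, 39)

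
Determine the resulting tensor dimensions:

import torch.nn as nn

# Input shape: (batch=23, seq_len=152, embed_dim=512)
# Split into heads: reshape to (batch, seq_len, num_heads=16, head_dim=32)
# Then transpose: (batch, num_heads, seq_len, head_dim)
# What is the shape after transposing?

Input shape: (23, 152, 512)
  -> after reshape: (23, 152, 16, 32)
Output shape: (23, 16, 152, 32)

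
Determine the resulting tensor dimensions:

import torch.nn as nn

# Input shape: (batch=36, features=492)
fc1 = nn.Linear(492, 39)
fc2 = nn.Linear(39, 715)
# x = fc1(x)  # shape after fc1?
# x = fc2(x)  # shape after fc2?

Input shape: (36, 492)
  -> after fc1: (36, 39)
Output shape: (36, 715)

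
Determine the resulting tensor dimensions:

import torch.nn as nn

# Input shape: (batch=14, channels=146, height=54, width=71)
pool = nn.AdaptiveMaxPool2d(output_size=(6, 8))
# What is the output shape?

Input shape: (14, 146, 54, 71)
Output shape: (14, 146, 6, 8)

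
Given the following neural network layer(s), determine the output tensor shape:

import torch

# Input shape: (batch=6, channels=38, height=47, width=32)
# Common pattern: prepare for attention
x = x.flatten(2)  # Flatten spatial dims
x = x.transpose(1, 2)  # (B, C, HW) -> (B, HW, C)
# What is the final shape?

Input shape: (6, 38, 47, 32)
  -> after flatten(2): (6, 38, 1504)
Output shape: (6, 1504, 38)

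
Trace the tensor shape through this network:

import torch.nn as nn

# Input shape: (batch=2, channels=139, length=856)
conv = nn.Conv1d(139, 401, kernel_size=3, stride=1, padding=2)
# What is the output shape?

Input shape: (2, 139, 856)
Output shape: (2, 401, 858)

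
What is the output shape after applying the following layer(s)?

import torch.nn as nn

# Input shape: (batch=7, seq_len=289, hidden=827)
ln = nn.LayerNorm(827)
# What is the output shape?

Input shape: (7, 289, 827)
Output shape: (7, 289, 827)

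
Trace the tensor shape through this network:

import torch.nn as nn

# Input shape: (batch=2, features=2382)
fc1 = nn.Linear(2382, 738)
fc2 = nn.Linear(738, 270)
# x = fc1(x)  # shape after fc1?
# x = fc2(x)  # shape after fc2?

Input shape: (2, 2382)
  -> after fc1: (2, 738)
Output shape: (2, 270)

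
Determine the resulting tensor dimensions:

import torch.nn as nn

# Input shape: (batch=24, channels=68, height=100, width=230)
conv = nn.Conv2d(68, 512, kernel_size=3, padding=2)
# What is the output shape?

Input shape: (24, 68, 100, 230)
Output shape: (24, 512, 102, 232)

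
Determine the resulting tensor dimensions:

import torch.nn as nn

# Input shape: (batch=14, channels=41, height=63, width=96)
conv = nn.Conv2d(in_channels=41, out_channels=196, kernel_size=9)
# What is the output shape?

Input shape: (14, 41, 63, 96)
Output shape: (14, 196, 55, 88)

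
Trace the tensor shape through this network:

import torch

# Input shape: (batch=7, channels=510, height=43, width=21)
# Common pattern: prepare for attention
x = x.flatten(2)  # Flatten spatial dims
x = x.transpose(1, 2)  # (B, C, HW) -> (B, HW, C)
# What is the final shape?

Input shape: (7, 510, 43, 21)
  -> after flatten(2): (7, 510, 903)
Output shape: (7, 903, 510)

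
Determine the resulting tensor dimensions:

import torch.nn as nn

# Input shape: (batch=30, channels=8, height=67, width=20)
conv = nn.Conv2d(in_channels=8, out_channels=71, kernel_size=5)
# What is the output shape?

Input shape: (30, 8, 67, 20)
Output shape: (30, 71, 63, 16)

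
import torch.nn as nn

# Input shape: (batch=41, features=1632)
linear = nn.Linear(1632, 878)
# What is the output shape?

Input shape: (41, 1632)
Output shape: (41, 878)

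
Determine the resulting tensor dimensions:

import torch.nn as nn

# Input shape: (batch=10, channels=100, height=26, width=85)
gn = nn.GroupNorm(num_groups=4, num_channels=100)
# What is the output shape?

Input shape: (10, 100, 26, 85)
Output shape: (10, 100, 26, 85)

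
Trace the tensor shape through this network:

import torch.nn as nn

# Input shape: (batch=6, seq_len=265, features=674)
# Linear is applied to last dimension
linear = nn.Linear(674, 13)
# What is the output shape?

Input shape: (6, 265, 674)
Output shape: (6, 265, 13)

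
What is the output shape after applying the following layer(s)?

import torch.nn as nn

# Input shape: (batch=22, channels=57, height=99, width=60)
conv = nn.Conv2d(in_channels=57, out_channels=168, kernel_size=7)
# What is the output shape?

Input shape: (22, 57, 99, 60)
Output shape: (22, 168, 93, 54)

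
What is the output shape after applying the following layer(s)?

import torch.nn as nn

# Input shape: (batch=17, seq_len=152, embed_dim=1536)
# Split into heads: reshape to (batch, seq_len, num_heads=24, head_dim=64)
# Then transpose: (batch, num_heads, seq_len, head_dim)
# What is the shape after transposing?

Input shape: (17, 152, 1536)
  -> after reshape: (17, 152, 24, 64)
Output shape: (17, 24, 152, 64)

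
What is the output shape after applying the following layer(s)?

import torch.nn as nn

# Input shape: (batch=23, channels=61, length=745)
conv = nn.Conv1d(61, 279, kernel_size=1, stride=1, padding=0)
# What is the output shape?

Input shape: (23, 61, 745)
Output shape: (23, 279, 745)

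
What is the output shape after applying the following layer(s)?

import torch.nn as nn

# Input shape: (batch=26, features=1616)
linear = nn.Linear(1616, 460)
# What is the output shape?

Input shape: (26, 1616)
Output shape: (26, 460)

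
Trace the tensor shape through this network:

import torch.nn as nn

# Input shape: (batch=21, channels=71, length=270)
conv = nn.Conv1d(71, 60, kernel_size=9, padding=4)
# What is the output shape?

Input shape: (21, 71, 270)
Output shape: (21, 60, 270)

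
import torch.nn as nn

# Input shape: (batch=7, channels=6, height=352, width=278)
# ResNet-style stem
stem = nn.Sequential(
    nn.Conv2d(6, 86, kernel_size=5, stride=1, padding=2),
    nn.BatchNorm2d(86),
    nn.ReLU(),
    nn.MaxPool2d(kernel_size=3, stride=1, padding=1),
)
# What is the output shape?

Input shape: (7, 6, 352, 278)
  -> after Conv2d 5x5 stride=1: (7, 86, 352, 278)
Output shape: (7, 86, 352, 278)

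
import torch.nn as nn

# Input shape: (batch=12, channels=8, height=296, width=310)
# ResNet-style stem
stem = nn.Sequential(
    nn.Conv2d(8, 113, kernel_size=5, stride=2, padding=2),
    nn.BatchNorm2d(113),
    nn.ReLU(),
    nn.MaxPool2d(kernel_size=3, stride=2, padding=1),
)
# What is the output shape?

Input shape: (12, 8, 296, 310)
  -> after Conv2d 5x5 stride=2: (12, 113, 148, 155)
Output shape: (12, 113, 74, 78)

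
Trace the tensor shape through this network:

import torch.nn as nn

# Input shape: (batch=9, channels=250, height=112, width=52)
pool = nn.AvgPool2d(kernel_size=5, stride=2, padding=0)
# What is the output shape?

Input shape: (9, 250, 112, 52)
Output shape: (9, 250, 54, 24)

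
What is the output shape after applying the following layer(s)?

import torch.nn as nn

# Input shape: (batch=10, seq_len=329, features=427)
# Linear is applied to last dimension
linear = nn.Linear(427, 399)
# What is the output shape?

Input shape: (10, 329, 427)
Output shape: (10, 329, 399)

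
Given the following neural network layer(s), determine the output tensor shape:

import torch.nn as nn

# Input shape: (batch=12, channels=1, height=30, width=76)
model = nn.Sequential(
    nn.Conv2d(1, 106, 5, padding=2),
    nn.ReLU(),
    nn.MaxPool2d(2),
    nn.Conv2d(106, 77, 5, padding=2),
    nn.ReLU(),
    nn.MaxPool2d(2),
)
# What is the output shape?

Input shape: (12, 1, 30, 76)
  -> after first Conv2d: (12, 106, 30, 76)
  -> after first MaxPool2d: (12, 106, 15, 38)
  -> after second Conv2d: (12, 77, 15, 38)
Output shape: (12, 77, 7, 19)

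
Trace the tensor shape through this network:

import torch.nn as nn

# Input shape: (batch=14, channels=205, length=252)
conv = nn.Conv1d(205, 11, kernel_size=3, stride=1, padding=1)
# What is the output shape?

Input shape: (14, 205, 252)
Output shape: (14, 11, 252)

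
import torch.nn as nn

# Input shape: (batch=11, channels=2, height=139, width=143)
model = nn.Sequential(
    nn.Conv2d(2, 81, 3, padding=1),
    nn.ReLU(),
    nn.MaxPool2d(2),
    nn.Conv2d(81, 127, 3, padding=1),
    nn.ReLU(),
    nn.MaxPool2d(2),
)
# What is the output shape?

Input shape: (11, 2, 139, 143)
  -> after first Conv2d: (11, 81, 139, 143)
  -> after first MaxPool2d: (11, 81, 69, 71)
  -> after second Conv2d: (11, 127, 69, 71)
Output shape: (11, 127, 34, 35)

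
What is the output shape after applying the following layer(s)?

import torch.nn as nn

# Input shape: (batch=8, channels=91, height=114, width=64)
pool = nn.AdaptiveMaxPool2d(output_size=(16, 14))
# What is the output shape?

Input shape: (8, 91, 114, 64)
Output shape: (8, 91, 16, 14)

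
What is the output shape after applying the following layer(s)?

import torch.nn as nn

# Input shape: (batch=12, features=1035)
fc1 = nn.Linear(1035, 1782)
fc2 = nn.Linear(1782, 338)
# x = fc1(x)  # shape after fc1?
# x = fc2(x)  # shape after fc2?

Input shape: (12, 1035)
  -> after fc1: (12, 1782)
Output shape: (12, 338)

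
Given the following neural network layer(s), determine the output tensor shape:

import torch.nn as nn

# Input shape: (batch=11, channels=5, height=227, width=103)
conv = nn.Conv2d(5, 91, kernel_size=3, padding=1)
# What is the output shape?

Input shape: (11, 5, 227, 103)
Output shape: (11, 91, 227, 103)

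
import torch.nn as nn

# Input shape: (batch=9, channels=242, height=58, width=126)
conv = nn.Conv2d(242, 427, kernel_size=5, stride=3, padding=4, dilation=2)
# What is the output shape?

Input shape: (9, 242, 58, 126)
Output shape: (9, 427, 20, 42)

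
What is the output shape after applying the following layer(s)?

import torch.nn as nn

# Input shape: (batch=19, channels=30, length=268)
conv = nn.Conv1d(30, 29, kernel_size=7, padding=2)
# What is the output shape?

Input shape: (19, 30, 268)
Output shape: (19, 29, 266)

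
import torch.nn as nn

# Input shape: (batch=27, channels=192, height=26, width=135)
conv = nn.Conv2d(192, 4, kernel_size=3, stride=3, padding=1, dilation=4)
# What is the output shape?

Input shape: (27, 192, 26, 135)
Output shape: (27, 4, 7, 43)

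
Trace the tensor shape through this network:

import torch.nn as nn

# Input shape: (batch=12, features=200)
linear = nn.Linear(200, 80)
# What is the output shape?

Input shape: (12, 200)
Output shape: (12, 80)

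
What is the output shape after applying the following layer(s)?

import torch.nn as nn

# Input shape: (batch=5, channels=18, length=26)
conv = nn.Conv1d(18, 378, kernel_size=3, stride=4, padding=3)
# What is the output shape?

Input shape: (5, 18, 26)
Output shape: (5, 378, 8)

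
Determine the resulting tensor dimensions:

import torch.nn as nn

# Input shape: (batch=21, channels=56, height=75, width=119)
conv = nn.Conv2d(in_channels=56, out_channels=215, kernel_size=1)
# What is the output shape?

Input shape: (21, 56, 75, 119)
Output shape: (21, 215, 75, 119)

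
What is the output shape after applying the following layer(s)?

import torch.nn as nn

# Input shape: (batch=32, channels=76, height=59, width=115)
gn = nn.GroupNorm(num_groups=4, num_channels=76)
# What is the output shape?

Input shape: (32, 76, 59, 115)
Output shape: (32, 76, 59, 115)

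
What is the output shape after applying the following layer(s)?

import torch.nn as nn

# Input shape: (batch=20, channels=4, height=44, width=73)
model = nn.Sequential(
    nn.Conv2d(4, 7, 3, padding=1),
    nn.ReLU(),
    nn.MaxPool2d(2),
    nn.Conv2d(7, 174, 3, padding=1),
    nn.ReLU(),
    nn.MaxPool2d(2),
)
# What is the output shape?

Input shape: (20, 4, 44, 73)
  -> after first Conv2d: (20, 7, 44, 73)
  -> after first MaxPool2d: (20, 7, 22, 36)
  -> after second Conv2d: (20, 174, 22, 36)
Output shape: (20, 174, 11, 18)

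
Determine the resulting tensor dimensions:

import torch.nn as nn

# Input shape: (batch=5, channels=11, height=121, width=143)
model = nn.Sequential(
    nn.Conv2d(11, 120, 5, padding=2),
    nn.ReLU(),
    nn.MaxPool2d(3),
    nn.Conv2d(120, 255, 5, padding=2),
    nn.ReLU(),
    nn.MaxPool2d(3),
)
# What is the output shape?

Input shape: (5, 11, 121, 143)
  -> after first Conv2d: (5, 120, 121, 143)
  -> after first MaxPool2d: (5, 120, 40, 47)
  -> after second Conv2d: (5, 255, 40, 47)
Output shape: (5, 255, 13, 15)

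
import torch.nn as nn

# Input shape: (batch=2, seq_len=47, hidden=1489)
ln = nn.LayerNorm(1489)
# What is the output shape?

Input shape: (2, 47, 1489)
Output shape: (2, 47, 1489)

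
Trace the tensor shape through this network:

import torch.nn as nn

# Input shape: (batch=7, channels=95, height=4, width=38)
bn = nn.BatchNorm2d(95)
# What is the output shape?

Input shape: (7, 95, 4, 38)
Output shape: (7, 95, 4, 38)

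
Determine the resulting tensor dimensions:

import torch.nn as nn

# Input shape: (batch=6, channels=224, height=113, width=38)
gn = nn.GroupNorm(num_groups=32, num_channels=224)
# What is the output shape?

Input shape: (6, 224, 113, 38)
Output shape: (6, 224, 113, 38)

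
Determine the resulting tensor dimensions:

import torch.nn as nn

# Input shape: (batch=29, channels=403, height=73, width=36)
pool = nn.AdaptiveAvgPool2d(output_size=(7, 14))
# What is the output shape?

Input shape: (29, 403, 73, 36)
Output shape: (29, 403, 7, 14)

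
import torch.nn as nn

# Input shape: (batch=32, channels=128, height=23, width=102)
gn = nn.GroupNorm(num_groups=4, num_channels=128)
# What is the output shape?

Input shape: (32, 128, 23, 102)
Output shape: (32, 128, 23, 102)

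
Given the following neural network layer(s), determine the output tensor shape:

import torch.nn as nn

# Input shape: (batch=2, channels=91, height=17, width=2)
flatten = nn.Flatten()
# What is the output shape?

Input shape: (2, 91, 17, 2)
Output shape: (2, 3094)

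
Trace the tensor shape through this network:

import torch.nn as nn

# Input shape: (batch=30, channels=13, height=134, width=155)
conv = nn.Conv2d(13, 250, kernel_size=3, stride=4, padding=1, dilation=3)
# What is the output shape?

Input shape: (30, 13, 134, 155)
Output shape: (30, 250, 33, 38)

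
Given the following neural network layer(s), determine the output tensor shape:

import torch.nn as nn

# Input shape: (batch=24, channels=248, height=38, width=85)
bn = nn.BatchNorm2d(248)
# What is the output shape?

Input shape: (24, 248, 38, 85)
Output shape: (24, 248, 38, 85)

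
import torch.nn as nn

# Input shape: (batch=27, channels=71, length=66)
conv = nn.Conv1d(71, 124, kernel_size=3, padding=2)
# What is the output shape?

Input shape: (27, 71, 66)
Output shape: (27, 124, 68)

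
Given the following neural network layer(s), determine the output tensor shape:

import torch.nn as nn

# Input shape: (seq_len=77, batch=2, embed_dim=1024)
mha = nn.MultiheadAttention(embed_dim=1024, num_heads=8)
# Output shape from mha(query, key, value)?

Input shape: (77, 2, 1024)
Output shape: (77, 2, 1024)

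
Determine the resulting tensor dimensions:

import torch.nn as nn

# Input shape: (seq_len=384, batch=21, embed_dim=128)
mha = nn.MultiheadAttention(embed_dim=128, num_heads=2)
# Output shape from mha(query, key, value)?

Input shape: (384, 21, 128)
Output shape: (384, 21, 128)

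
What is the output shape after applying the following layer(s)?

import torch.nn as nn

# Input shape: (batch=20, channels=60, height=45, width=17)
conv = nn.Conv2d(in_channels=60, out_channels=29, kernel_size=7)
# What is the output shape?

Input shape: (20, 60, 45, 17)
Output shape: (20, 29, 39, 11)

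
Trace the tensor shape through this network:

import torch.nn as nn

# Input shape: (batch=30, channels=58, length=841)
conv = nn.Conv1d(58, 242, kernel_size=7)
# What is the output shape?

Input shape: (30, 58, 841)
Output shape: (30, 242, 835)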